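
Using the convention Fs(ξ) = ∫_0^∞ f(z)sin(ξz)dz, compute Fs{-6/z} -3 * pi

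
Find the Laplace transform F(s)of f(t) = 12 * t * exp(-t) 12/(s + 1)^2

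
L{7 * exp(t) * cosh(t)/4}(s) 7 * (s - 1)/(4 * s * (s - 2))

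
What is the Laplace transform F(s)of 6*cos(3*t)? 6*s/(s^2 + 9)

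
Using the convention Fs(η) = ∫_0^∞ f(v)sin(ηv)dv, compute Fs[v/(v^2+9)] pi * exp(-3 * η)/2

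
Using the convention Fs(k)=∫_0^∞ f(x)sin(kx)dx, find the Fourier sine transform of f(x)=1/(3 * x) pi/6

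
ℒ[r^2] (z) 2/z^3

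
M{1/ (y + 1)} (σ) pi * csc (pi * σ)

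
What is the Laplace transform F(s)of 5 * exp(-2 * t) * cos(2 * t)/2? 5 * (s + 2)/(2 * ((s + 2)^2 + 4))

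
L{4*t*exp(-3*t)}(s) 4/(s+3)^2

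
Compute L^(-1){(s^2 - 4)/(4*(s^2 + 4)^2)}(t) t*cos(2*t)/4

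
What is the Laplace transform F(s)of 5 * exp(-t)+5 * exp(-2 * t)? 5/(s+1)+5/(s+2)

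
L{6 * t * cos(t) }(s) 6 * (s^2-1) /(s^2+1) ^2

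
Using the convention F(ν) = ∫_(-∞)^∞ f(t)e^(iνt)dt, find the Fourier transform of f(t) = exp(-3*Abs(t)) 6/(ν^2+9)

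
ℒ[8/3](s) 8/(3*s) 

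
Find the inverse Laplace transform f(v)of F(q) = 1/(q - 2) exp(2 * v)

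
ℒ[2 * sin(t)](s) 2/(s^2 + 1)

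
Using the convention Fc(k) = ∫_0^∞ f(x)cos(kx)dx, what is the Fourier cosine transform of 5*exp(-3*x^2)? 5*sqrt(3)*sqrt(pi)*exp(-k^2/12)/6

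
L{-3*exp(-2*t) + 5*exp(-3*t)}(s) 5/(s + 3) - 3/(s + 2)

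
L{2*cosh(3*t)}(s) 2*s/(s^2 - 9)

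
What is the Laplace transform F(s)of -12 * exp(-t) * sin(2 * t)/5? -24/(5 * (s+1)^2+20)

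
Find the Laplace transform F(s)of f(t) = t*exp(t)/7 1/(7*(s - 1)^2)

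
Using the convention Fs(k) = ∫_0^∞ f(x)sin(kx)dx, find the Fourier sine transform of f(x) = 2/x pi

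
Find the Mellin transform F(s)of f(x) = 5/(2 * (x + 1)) 5 * pi * csc(pi * s)/2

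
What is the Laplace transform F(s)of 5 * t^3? 30/s^4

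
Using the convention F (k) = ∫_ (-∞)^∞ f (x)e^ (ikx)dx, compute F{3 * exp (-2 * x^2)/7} 3 * sqrt (2) * sqrt (pi) * exp (-k^2/8)/14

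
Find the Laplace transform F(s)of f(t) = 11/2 11/(2*s)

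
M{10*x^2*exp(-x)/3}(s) 10*gamma(s + 2)/3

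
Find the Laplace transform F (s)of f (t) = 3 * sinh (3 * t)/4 9/ (4 * (s^2 - 9))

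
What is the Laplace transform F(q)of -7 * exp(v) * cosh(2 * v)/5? 7 * (1 - q)/(5 * ((q - 1)^2 - 4))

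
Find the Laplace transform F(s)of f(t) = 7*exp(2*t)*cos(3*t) 7*(s - 2)/((s - 2)^2 + 9)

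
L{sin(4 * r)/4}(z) 1/(z^2 + 16)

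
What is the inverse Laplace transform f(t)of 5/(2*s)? 5/2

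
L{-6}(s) -6/s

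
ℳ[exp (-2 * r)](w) gamma (w)/2^w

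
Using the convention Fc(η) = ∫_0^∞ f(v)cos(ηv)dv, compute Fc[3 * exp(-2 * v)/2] 3/(η^2 + 4)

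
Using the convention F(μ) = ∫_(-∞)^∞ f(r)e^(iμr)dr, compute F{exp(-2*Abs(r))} 4/(μ^2 + 4)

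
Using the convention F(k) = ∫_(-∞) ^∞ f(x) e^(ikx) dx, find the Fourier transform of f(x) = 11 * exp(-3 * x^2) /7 11 * sqrt(3) * sqrt(pi) * exp(-k^2/12) /21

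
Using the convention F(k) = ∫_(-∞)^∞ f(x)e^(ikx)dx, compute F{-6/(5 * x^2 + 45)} -2 * pi * exp(-3 * Abs(k))/5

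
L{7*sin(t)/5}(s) 7/(5*(s^2 + 1))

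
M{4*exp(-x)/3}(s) 4*gamma(s)/3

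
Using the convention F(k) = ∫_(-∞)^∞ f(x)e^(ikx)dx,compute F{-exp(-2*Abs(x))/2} -2/(k^2 + 4)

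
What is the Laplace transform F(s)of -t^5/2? -60/s^6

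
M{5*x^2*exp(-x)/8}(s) 5*gamma(s + 2)/8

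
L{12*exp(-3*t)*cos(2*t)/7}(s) 12*(s + 3)/(7*((s + 3)^2 + 4))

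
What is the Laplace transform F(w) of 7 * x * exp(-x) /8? 7/(8 * (w + 1) ^2) 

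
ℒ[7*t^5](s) 840/s^6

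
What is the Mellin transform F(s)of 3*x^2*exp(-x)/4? 3*gamma(s + 2)/4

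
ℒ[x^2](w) 2/w^3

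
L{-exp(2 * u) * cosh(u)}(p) (2 - p)/((p - 2)^2 - 1)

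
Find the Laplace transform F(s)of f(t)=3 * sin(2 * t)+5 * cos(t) 5 * s/(s^2+1)+6/(s^2+4)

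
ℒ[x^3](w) 6/w^4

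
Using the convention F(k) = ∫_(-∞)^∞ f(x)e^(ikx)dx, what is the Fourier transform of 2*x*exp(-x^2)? I*sqrt(pi)*k*exp(-k^2/4)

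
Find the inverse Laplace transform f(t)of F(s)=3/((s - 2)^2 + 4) 3 * exp(2 * t) * sin(2 * t)/2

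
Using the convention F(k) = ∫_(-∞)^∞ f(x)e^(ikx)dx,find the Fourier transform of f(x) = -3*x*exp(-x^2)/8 -3*I*sqrt(pi)*k*exp(-k^2/4)/16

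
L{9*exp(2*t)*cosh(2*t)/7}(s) 9*(s - 2)/(7*s*(s - 4))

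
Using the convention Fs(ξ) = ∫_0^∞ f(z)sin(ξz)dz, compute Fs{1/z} pi/2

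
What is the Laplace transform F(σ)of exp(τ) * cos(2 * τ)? (σ - 1)/((σ - 1)^2 + 4)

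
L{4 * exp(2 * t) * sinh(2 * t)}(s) 8/(s * (s - 4))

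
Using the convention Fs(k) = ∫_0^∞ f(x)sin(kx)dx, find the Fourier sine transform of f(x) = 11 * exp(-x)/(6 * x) 11 * atan(k)/6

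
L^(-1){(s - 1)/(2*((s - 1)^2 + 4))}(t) exp(t)*cos(2*t)/2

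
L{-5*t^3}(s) -30/s^4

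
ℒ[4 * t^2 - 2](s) 8/s^3 - 2/s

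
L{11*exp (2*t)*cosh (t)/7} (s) 11*(s - 2)/ (7*( (s - 2)^2 - 1))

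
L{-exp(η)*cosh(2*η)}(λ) (1 - λ)/((λ - 1)^2 - 4)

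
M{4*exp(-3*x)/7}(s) 4*gamma(s)/(7*3^s)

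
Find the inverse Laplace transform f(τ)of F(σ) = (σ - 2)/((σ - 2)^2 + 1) exp(2*τ)*cos(τ)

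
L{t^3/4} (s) 3/ (2 * s^4)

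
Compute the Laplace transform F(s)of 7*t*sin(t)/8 7*s/(4*(s^2 + 1)^2)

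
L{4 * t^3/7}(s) 24/(7 * s^4)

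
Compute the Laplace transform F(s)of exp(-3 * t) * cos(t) (s + 3)/((s + 3)^2 + 1)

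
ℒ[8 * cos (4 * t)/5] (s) 8 * s/ (5 * (s^2 + 16))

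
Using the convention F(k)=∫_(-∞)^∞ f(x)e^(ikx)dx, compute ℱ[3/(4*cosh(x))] 3*pi/(4*cosh(pi*k/2))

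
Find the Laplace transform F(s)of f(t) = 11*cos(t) 11*s/(s^2 + 1)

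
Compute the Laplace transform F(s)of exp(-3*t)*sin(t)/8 1/(8*((s+3)^2+1))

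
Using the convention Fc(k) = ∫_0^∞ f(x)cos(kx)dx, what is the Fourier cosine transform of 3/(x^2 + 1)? 3 * pi * exp(-k)/2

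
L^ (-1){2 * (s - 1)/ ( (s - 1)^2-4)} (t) 2 * exp (t) * cosh (2 * t)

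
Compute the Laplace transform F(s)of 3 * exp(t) 3/(s - 1)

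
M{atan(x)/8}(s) -pi * sec(pi * s/2)/(16 * s)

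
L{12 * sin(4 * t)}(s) 48/(s^2+16)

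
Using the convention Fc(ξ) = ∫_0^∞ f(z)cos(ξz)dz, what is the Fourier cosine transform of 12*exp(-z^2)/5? 6*sqrt(pi)*exp(-ξ^2/4)/5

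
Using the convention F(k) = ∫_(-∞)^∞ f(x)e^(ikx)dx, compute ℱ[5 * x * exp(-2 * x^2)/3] 5 * sqrt(2) * I * sqrt(pi) * k * exp(-k^2/8)/24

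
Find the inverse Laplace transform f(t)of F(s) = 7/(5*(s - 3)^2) 7*t*exp(3*t)/5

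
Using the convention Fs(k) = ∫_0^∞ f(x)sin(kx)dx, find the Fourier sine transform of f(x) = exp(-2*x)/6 k/(6*(k^2 + 4))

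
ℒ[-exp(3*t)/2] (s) -1/(2*s - 6)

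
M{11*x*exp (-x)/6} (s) 11*gamma (s + 1)/6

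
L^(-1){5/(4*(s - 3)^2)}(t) 5*t*exp(3*t)/4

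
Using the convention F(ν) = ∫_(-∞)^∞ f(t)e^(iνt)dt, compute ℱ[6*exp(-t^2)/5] 6*sqrt(pi)*exp(-ν^2/4)/5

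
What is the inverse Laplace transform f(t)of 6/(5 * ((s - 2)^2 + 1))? 6 * exp(2 * t) * sin(t)/5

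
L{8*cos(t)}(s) 8*s/(s^2+1)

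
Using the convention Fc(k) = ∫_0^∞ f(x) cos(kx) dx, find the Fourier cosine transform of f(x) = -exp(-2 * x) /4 -1/(2 * k^2+8) 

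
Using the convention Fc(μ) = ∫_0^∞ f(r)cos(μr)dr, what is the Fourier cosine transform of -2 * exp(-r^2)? -sqrt(pi) * exp(-μ^2/4)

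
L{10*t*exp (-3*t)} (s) 10/ (s+3)^2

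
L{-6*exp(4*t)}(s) -6/(s - 4)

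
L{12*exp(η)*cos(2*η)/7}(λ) 12*(λ - 1)/(7*((λ - 1)^2+4))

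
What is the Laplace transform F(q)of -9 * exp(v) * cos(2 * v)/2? 9 * (1 - q)/(2 * ((q - 1)^2 + 4))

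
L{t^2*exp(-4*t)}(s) 2/(s + 4)^3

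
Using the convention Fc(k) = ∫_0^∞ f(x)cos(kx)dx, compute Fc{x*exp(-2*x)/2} (4 - k^2)/(2*(k^2 + 4)^2)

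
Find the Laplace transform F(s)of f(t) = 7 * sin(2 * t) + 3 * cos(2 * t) 14/(s^2 + 4) + 3 * s/(s^2 + 4)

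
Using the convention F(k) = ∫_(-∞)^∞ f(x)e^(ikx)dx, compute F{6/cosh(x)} 6*pi/cosh(pi*k/2)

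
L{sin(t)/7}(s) 1/(7 * (s^2 + 1))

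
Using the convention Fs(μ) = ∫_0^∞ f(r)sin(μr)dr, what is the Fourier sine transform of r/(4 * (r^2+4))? pi * exp(-2 * μ)/8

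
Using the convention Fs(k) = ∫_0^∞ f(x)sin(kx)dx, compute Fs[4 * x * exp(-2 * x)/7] 16 * k/(7 * (k^2 + 4)^2)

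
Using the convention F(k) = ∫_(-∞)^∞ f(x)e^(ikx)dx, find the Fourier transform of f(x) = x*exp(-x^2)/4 I*sqrt(pi)*k*exp(-k^2/4)/8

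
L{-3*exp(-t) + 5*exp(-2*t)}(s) 5/(s + 2) - 3/(s + 1)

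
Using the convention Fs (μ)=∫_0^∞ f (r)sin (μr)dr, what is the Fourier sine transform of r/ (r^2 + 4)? pi*exp (-2*μ)/2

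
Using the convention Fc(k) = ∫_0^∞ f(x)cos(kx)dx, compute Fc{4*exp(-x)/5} 4/(5*(k^2 + 1))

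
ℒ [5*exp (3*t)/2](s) 5/ (2*(s - 3))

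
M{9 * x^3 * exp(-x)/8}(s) 9 * gamma(s + 3)/8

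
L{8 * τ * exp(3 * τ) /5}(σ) 8/(5 * (σ - 3) ^2) 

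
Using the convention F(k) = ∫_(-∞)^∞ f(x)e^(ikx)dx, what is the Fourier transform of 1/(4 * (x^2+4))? pi * exp(-2 * Abs(k))/8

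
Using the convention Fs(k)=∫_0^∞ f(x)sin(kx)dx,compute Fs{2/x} pi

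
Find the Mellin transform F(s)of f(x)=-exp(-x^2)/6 -gamma(s/2)/12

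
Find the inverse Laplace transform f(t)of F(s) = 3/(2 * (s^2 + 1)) 3 * sin(t)/2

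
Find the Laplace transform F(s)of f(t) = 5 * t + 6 6/s + 5/s^2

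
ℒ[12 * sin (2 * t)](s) 24/ (s^2 + 4)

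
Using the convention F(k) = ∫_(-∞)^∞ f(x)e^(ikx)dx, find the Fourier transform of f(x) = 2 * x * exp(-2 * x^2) sqrt(2) * I * sqrt(pi) * k * exp(-k^2/8)/4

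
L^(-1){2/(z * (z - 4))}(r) exp(2 * r) * sinh(2 * r)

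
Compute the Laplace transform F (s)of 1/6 1/ (6*s)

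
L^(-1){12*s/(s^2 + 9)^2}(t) 2*t*sin(3*t)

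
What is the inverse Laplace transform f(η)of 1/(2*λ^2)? η/2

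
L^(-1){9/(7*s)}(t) 9/7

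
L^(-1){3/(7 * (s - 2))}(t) 3 * exp(2 * t)/7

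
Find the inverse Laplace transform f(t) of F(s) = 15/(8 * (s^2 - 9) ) 5 * sinh(3 * t) /8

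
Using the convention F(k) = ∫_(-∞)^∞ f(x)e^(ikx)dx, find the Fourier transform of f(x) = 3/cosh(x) 3*pi/cosh(pi*k/2)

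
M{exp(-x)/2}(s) gamma(s)/2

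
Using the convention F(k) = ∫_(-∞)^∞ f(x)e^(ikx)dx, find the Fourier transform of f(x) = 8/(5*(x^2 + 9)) 8*pi*exp(-3*Abs(k))/15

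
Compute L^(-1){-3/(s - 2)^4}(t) -t^3 * exp(2 * t)/2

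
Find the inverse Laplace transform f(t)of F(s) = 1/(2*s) 1/2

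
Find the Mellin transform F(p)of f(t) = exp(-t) gamma(p)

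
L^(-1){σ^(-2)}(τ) τ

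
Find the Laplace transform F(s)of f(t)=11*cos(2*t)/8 11*s/(8*(s^2 + 4))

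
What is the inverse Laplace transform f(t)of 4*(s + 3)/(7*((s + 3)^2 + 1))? 4*exp(-3*t)*cos(t)/7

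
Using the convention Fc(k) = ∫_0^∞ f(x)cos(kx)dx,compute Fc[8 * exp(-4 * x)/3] 32/(3 * (k^2 + 16))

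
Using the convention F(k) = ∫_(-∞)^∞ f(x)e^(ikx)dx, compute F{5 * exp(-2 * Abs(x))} 20/(k^2 + 4)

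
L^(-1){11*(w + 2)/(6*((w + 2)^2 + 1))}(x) 11*exp(-2*x)*cos(x)/6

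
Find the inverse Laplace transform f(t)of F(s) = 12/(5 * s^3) 6 * t^2/5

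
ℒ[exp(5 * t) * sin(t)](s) 1/((s - 5)^2+1)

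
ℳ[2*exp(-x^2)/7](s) gamma(s/2)/7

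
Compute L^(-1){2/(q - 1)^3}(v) v^2*exp(v)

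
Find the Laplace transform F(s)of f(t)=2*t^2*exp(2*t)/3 4/(3*(s - 2)^3)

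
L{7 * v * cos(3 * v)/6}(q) 7 * (q^2 - 9)/(6 * (q^2 + 9)^2)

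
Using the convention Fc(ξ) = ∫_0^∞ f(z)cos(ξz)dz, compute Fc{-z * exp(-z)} (ξ^2-1)/(ξ^2 + 1)^2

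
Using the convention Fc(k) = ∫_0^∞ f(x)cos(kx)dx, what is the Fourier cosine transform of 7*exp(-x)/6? 7/(6*(k^2 + 1))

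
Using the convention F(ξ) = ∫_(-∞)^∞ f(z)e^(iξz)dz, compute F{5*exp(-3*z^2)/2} 5*sqrt(3)*sqrt(pi)*exp(-ξ^2/12)/6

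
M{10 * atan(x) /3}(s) -5 * pi * sec(pi * s/2) /(3 * s) 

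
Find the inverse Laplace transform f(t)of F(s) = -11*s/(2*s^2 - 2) -11*cosh(t)/2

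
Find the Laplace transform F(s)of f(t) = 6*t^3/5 36/(5*s^4)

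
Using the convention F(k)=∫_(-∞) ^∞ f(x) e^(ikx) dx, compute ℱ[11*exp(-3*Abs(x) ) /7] 66/(7*(k^2+9) ) 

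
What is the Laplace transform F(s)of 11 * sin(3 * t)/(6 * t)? 11 * atan(3/s)/6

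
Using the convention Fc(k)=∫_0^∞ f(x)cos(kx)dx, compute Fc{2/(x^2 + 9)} pi*exp(-3*k)/3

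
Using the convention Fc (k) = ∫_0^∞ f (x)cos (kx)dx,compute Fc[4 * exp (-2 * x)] 8/ (k^2+4)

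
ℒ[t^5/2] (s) 60/s^6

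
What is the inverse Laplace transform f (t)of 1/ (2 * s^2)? t/2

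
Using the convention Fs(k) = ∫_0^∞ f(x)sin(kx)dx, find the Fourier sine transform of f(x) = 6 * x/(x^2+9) 3 * pi * exp(-3 * k)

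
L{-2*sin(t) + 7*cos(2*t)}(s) 7*s/(s^2 + 4) - 2/(s^2 + 1)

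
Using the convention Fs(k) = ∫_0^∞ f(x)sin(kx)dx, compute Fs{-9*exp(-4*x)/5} -9*k/(5*k^2 + 80)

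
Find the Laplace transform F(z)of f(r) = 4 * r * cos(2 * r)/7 4 * (z^2 - 4)/(7 * (z^2 + 4)^2)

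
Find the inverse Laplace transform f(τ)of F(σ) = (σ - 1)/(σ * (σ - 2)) exp(τ) * cosh(τ)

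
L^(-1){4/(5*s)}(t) 4/5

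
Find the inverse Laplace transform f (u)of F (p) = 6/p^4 u^3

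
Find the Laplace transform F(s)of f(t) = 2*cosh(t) 2*s/(s^2 - 1)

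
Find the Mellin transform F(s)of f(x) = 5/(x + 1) 5*pi*csc(pi*s)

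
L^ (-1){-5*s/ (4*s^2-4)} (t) -5*cosh (t)/4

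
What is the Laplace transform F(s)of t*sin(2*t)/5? 4*s/(5*(s^2+4)^2)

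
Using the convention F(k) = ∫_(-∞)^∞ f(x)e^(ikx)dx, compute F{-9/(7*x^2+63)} -3*pi*exp(-3*Abs(k))/7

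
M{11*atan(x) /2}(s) -11*pi*sec(pi*s/2) /(4*s) 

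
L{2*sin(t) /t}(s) 2*atan(1/s) 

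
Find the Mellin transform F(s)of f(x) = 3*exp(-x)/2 3*gamma(s)/2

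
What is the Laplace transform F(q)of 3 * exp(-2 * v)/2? 3/(2 * (q + 2))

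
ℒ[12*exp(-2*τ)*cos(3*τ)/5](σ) 12*(σ + 2)/(5*((σ + 2)^2 + 9))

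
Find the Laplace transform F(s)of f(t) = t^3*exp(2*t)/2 3/(s - 2)^4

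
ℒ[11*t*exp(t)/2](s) 11/(2*(s - 1)^2)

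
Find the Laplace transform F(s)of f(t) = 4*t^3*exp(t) 24/(s - 1)^4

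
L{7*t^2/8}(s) 7/(4*s^3)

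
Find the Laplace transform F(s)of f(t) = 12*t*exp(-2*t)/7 12/(7*(s + 2)^2)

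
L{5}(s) 5/s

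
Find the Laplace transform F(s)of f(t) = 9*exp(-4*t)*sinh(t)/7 9/(7*((s + 4)^2 - 1))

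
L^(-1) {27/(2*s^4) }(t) 9*t^3/4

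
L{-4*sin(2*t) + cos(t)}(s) s/(s^2 + 1) - 8/(s^2 + 4)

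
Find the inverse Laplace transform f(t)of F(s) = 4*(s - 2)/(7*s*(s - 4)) 4*exp(2*t)*cosh(2*t)/7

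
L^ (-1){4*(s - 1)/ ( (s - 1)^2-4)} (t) 4*exp (t)*cosh (2*t)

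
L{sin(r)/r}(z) atan(1/z)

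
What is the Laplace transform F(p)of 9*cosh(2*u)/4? 9*p/(4*(p^2-4))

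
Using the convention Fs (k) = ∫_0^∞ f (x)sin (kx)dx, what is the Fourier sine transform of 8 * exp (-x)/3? 8 * k/ (3 * (k^2 + 1))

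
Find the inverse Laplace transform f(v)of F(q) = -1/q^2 -v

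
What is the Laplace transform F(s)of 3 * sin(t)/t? 3 * atan(1/s)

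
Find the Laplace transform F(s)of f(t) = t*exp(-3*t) (s + 3)^(-2)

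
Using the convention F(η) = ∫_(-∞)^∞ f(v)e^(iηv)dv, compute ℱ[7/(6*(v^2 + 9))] 7*pi*exp(-3*Abs(η))/18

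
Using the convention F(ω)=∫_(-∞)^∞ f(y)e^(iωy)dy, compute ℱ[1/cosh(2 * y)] pi/(2 * cosh(pi * ω/4))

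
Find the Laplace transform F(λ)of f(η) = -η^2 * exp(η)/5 -2/(5 * (λ - 1)^3)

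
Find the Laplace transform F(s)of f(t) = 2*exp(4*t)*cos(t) 2*(s - 4)/((s - 4)^2 + 1)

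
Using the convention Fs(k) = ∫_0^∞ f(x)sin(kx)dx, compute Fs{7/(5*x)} 7*pi/10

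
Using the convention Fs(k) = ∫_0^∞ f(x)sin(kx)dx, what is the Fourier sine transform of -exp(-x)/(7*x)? -atan(k)/7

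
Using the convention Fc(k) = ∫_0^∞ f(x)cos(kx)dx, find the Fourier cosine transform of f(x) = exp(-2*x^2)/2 sqrt(2)*sqrt(pi)*exp(-k^2/8)/8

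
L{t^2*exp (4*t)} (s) 2/ (s - 4)^3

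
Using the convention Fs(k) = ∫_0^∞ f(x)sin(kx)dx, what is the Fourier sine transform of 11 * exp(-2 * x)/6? 11 * k/(6 * (k^2 + 4))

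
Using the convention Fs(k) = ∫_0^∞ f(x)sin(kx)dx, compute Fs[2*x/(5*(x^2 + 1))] pi*exp(-k)/5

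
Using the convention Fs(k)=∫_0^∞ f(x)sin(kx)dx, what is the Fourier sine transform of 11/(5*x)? 11*pi/10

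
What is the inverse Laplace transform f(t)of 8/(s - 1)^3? 4 * t^2 * exp(t)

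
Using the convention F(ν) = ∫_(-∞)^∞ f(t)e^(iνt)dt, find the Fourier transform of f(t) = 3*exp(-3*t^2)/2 sqrt(3)*sqrt(pi)*exp(-ν^2/12)/2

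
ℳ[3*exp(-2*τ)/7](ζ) 3*gamma(ζ)/(7*2^ζ)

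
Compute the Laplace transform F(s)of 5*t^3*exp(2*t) 30/(s - 2)^4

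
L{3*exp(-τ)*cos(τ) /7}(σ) 3*(σ + 1) /(7*((σ + 1) ^2 + 1) ) 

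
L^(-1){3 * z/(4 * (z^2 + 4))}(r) 3 * cos(2 * r)/4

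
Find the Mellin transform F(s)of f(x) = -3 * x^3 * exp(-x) -3 * gamma(s + 3)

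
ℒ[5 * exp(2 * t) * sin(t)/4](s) 5/(4 * ((s - 2)^2 + 1))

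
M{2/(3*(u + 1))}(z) 2*pi*csc(pi*z)/3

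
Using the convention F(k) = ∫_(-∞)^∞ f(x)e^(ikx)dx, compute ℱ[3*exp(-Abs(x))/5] 6/(5*(k^2 + 1))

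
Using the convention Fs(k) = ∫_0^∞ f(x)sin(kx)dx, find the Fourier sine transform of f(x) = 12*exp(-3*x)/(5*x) 12*atan(k/3)/5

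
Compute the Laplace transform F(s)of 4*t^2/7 8/(7*s^3)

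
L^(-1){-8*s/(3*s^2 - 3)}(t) -8*cosh(t)/3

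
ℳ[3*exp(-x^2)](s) 3*gamma(s/2)/2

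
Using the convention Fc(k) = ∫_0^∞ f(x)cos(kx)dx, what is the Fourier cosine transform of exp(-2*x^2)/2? sqrt(2)*sqrt(pi)*exp(-k^2/8)/8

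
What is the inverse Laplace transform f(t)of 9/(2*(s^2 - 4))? 9*sinh(2*t)/4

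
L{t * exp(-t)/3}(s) 1/(3 * (s+1)^2)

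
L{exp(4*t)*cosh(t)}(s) (s - 4)/((s - 4)^2 - 1)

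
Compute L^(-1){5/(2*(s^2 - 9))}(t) 5*sinh(3*t)/6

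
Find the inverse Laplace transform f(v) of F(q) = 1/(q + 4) exp(-4*v) 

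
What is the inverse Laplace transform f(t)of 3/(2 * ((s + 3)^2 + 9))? exp(-3 * t) * sin(3 * t)/2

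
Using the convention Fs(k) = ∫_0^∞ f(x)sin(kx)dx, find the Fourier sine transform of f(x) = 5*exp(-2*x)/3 5*k/(3*(k^2 + 4))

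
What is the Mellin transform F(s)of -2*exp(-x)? -2*gamma(s)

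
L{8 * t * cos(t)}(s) 8 * (s^2 - 1)/(s^2 + 1)^2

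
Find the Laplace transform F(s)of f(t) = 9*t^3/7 54/(7*s^4)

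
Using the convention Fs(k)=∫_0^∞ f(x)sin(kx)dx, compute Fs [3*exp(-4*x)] 3*k/(k^2 + 16)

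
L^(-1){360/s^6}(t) 3*t^5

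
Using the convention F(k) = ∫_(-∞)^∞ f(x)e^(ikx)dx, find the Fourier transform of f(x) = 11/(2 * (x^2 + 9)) 11 * pi * exp(-3 * Abs(k))/6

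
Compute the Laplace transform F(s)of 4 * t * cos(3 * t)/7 4 * (s^2-9)/(7 * (s^2 + 9)^2)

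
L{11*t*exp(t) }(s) 11/(s - 1) ^2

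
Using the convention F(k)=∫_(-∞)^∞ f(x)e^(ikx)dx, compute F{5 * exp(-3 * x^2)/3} 5 * sqrt(3) * sqrt(pi) * exp(-k^2/12)/9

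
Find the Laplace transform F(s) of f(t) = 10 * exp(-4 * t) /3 10/(3 * (s + 4) ) 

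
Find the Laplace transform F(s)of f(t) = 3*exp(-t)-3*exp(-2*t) 3/(s + 1)-3/(s + 2)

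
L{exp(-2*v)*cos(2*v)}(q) (q+2)/((q+2)^2+4)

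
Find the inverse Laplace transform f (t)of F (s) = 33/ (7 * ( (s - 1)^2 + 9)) 11 * exp (t) * sin (3 * t)/7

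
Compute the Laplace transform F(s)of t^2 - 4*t 2/s^3 - 4/s^2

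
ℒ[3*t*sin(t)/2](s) 3*s/(s^2+1)^2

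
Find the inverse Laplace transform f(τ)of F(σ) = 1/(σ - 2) exp(2 * τ)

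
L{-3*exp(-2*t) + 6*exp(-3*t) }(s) 6/(s + 3) - 3/(s + 2) 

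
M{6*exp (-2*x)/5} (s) 6*gamma (s)/ (5*2^s)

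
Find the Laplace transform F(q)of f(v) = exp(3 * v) 1/(q - 3)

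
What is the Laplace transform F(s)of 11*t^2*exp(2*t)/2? 11/(s - 2)^3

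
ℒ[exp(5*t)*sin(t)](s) 1/((s - 5)^2 + 1)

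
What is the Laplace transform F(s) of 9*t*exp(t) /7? 9/(7*(s - 1) ^2) 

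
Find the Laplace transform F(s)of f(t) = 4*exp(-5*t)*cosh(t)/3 4*(s + 5)/(3*((s + 5)^2 - 1))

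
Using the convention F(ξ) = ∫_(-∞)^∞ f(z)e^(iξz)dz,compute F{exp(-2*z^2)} sqrt(2)*sqrt(pi)*exp(-ξ^2/8)/2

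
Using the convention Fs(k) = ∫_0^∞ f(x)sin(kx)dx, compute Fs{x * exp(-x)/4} k/(2 * (k^2 + 1)^2)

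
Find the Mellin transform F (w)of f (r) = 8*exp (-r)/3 8*gamma (w)/3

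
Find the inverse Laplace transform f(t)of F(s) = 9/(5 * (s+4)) 9 * exp(-4 * t)/5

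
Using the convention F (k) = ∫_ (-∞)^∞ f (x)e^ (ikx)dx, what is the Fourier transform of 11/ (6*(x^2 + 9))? 11*pi*exp (-3*Abs (k))/18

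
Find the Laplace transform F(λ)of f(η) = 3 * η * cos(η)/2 3 * (λ^2 - 1)/(2 * (λ^2 + 1)^2)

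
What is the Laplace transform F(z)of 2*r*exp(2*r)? 2/(z - 2)^2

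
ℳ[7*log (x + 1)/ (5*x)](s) -7*pi*csc (pi*s)/ (5*s - 5)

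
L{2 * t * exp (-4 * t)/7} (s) 2/ (7 * (s + 4)^2)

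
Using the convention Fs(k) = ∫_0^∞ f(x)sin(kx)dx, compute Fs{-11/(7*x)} -11*pi/14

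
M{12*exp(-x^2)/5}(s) 6*gamma(s/2)/5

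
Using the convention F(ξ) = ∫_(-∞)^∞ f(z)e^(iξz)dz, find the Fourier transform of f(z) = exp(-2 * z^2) sqrt(2) * sqrt(pi) * exp(-ξ^2/8)/2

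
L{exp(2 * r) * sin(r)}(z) 1/((z - 2)^2+1)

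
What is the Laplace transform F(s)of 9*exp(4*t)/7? 9/(7*(s - 4))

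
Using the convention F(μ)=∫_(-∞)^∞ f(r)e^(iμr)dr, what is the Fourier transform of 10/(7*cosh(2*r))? 5*pi/(7*cosh(pi*μ/4))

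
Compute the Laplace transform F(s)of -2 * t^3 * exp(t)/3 -4/(s - 1)^4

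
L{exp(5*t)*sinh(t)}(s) 1/((s - 5)^2 - 1)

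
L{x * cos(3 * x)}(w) (w^2-9)/(w^2 + 9)^2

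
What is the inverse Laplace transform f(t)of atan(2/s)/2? sin(2 * t)/(2 * t)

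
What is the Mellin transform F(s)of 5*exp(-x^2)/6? 5*gamma(s/2)/12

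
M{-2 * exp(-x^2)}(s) -gamma(s/2)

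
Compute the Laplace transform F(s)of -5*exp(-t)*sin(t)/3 -5/(3*(s + 1)^2 + 3)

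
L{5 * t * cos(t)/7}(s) 5 * (s^2 - 1)/(7 * (s^2 + 1)^2)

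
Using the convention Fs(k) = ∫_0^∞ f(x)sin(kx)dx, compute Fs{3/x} 3*pi/2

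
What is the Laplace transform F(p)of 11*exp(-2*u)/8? 11/(8*(p + 2))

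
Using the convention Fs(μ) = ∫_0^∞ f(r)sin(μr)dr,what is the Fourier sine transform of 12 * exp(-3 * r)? 12 * μ/(μ^2 + 9)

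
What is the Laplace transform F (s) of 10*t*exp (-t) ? 10/ (s + 1) ^2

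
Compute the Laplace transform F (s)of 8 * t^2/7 16/ (7 * s^3)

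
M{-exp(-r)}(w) -gamma(w)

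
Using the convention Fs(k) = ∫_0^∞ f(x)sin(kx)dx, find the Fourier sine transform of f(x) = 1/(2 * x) pi/4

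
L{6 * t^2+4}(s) 12/s^3+4/s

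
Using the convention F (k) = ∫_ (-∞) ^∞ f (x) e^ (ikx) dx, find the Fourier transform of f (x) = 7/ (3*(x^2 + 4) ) 7*pi*exp (-2*Abs (k) ) /6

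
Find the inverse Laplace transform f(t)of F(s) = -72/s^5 -3*t^4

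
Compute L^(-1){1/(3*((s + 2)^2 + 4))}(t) exp(-2*t)*sin(2*t)/6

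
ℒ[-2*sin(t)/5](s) -2/(5*s^2 + 5)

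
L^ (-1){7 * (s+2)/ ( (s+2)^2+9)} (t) 7 * exp (-2 * t) * cos (3 * t)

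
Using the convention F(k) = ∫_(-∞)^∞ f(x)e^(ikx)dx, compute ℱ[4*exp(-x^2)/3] 4*sqrt(pi)*exp(-k^2/4)/3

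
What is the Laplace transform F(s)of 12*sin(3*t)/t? 12*atan(3/s)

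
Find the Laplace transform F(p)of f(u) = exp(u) 1/(p - 1)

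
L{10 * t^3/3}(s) 20/s^4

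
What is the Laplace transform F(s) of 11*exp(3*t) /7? 11/(7*(s - 3) ) 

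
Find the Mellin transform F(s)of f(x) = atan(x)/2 -pi*sec(pi*s/2)/(4*s)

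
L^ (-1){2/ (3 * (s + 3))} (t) 2 * exp (-3 * t)/3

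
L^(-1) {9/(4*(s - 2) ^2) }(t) 9*t*exp(2*t) /4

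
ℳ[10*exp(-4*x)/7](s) 10*gamma(s)/(7*2^(2*s))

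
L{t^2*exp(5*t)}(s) 2/(s - 5)^3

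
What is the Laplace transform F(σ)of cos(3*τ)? σ/(σ^2 + 9)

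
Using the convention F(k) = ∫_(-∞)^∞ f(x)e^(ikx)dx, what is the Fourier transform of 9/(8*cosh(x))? 9*pi/(8*cosh(pi*k/2))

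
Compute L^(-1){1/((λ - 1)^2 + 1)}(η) exp(η)*sin(η)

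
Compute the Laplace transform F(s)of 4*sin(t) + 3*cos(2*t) 4/(s^2 + 1) + 3*s/(s^2 + 4)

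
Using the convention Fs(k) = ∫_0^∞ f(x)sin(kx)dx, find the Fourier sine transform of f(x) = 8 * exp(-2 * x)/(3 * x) 8 * atan(k/2)/3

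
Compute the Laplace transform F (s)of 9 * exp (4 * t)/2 9/ (2 * (s - 4))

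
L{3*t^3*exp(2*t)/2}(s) 9/(s - 2)^4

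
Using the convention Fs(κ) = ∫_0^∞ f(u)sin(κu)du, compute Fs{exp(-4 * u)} κ/(κ^2 + 16)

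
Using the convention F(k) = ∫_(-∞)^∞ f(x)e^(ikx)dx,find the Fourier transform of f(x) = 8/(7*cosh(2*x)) 4*pi/(7*cosh(pi*k/4))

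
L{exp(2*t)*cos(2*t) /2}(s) (s - 2) /(2*((s - 2) ^2 + 4) ) 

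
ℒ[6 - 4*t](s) 6/s - 4/s^2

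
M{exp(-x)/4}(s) gamma(s)/4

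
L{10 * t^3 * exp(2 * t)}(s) 60/(s - 2)^4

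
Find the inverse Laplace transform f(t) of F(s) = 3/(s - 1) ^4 t^3 * exp(t) /2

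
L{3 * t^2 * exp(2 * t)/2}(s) 3/(s - 2)^3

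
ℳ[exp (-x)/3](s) gamma (s)/3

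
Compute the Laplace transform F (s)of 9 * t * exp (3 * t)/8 9/ (8 * (s - 3)^2)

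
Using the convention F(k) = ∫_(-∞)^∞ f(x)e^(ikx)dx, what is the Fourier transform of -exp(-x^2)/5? -sqrt(pi) * exp(-k^2/4)/5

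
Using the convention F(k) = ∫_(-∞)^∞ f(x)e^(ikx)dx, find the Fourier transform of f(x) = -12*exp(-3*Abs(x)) -72/(k^2+9)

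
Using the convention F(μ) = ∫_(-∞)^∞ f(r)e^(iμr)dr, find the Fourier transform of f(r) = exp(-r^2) sqrt(pi) * exp(-μ^2/4)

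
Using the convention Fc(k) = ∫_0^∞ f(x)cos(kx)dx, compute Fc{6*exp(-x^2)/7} 3*sqrt(pi)*exp(-k^2/4)/7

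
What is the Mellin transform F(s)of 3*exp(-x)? 3*gamma(s)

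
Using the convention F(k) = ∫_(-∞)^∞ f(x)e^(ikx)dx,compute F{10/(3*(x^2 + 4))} 5*pi*exp(-2*Abs(k))/3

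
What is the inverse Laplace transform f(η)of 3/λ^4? η^3/2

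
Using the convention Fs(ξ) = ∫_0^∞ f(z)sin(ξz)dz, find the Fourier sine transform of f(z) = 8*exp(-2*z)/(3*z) 8*atan(ξ/2)/3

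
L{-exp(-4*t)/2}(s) -1/(2*s + 8)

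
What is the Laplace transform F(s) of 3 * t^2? 6/s^3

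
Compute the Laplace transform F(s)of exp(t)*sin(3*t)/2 3/(2*((s - 1)^2 + 9))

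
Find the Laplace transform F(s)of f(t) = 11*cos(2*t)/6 11*s/(6*(s^2 + 4))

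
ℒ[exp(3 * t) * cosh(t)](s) (s - 3)/((s - 3)^2 - 1)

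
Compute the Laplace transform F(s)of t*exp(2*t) (s - 2)^(-2)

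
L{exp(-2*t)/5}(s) 1/(5*(s + 2))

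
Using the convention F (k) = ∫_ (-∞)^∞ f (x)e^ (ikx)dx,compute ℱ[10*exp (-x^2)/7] 10*sqrt (pi)*exp (-k^2/4)/7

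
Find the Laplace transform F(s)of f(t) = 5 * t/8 5/(8 * s^2)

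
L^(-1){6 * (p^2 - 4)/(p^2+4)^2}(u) 6 * u * cos(2 * u)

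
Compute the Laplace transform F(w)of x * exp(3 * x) (w - 3)^(-2)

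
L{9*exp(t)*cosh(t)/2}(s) 9*(s - 1)/(2*s*(s - 2))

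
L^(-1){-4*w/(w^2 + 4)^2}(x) -x*sin(2*x)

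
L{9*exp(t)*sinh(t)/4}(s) 9/(4*s*(s - 2))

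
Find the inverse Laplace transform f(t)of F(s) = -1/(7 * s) -1/7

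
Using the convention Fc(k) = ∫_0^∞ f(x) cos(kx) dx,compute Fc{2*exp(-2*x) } 4/(k^2 + 4) 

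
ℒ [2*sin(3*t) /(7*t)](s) 2*atan(3/s) /7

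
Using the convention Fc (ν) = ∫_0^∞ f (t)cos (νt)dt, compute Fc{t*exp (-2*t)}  (4 - ν^2)/ (ν^2 + 4)^2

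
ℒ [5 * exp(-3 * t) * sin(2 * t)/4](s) 5/(2 * ((s + 3)^2 + 4))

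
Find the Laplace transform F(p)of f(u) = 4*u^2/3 8/(3*p^3)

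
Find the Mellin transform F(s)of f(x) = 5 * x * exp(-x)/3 5 * gamma(s + 1)/3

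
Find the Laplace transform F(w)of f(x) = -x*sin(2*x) -4*w/(w^2 + 4)^2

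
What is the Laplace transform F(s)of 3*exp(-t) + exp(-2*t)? 3/(s + 1) + 1/(s + 2)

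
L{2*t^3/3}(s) 4/s^4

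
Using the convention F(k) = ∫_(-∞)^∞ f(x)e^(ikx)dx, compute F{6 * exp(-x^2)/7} 6 * sqrt(pi) * exp(-k^2/4)/7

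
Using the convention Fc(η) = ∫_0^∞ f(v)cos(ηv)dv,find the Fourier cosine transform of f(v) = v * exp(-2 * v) (4 - η^2)/(η^2 + 4)^2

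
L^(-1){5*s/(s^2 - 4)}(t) 5*cosh(2*t)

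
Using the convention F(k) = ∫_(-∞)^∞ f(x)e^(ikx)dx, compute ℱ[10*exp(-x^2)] 10*sqrt(pi)*exp(-k^2/4)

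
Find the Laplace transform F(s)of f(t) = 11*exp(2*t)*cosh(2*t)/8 11*(s - 2)/(8*s*(s - 4))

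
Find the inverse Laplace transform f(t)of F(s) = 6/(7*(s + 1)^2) 6*t*exp(-t)/7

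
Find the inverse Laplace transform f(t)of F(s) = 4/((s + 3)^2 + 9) 4*exp(-3*t)*sin(3*t)/3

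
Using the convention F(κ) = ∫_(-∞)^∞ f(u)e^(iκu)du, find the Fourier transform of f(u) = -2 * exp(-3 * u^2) -2 * sqrt(3) * sqrt(pi) * exp(-κ^2/12)/3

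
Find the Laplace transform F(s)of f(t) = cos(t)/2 s/(2 * (s^2+1))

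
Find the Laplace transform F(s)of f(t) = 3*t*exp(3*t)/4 3/(4*(s - 3)^2)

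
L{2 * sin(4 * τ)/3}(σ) 8/(3 * (σ^2 + 16))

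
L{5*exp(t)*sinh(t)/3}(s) 5/(3*s*(s - 2))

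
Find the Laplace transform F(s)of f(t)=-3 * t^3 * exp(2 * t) -18/(s - 2)^4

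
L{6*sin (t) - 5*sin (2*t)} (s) 6/ (s^2 + 1) - 10/ (s^2 + 4)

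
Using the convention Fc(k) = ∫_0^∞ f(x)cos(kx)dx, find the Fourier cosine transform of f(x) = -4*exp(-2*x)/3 -8/(3*k^2+12)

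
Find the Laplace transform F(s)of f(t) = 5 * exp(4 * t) 5/(s - 4)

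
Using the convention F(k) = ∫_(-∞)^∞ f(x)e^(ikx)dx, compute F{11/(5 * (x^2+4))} 11 * pi * exp(-2 * Abs(k))/10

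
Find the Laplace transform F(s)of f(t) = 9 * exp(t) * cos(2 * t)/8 9 * (s - 1)/(8 * ((s - 1)^2 + 4))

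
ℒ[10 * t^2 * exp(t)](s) 20/(s - 1)^3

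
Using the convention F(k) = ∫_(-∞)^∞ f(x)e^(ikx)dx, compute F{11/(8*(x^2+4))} 11*pi*exp(-2*Abs(k))/16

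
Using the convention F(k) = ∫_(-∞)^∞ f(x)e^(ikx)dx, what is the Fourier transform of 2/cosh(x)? 2*pi/cosh(pi*k/2)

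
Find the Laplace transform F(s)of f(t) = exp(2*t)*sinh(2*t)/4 1/(2*s*(s - 4))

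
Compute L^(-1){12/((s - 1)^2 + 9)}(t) 4*exp(t)*sin(3*t)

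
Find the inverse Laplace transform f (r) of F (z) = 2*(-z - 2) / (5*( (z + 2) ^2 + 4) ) -2*exp (-2*r)*cos (2*r) /5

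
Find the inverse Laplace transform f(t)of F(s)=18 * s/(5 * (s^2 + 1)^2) 9 * t * sin(t)/5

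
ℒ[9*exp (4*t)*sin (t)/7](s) 9/ (7*( (s - 4)^2+1))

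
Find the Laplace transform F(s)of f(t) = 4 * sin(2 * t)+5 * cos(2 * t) 5 * s/(s^2+4)+8/(s^2+4)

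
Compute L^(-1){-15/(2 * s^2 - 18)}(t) -5 * sinh(3 * t)/2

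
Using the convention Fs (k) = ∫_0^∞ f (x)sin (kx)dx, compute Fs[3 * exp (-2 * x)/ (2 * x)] 3 * atan (k/2)/2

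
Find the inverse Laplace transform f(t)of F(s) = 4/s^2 4 * t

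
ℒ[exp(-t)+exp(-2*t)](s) 1/(s+1)+1/(s+2) 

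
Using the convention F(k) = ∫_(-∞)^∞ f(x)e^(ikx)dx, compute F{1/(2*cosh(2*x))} pi/(4*cosh(pi*k/4))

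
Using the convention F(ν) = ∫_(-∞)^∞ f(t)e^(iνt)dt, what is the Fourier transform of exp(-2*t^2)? sqrt(2)*sqrt(pi)*exp(-ν^2/8)/2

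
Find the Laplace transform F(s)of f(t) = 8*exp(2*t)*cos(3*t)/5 8*(s - 2)/(5*((s - 2)^2 + 9))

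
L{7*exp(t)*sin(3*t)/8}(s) 21/(8*((s - 1)^2 + 9))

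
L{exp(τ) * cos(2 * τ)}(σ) (σ - 1)/((σ - 1)^2 + 4)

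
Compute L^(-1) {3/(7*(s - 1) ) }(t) 3*exp(t) /7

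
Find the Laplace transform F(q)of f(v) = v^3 6/q^4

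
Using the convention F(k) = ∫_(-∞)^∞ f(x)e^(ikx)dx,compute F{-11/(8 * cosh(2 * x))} -11 * pi/(16 * cosh(pi * k/4))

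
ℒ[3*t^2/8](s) 3/(4*s^3) 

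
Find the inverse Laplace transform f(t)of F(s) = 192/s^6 8*t^5/5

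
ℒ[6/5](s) 6/(5 * s)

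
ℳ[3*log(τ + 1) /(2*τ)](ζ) -3*pi*csc(pi*ζ) /(2*ζ - 2) 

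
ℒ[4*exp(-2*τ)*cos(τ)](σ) 4*(σ + 2)/((σ + 2)^2 + 1)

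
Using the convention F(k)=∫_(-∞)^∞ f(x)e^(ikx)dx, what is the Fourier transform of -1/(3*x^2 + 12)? -pi*exp(-2*Abs(k))/6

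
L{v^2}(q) 2/q^3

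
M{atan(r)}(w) -pi * sec(pi * w/2)/(2 * w)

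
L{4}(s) 4/s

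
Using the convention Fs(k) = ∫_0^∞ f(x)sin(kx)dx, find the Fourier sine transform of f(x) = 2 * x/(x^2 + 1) pi * exp(-k)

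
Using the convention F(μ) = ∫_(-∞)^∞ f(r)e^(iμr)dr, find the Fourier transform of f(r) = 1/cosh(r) pi/cosh(pi * μ/2)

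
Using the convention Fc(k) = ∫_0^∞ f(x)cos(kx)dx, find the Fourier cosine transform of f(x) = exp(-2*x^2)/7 sqrt(2)*sqrt(pi)*exp(-k^2/8)/28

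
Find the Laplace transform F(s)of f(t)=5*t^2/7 10/(7*s^3)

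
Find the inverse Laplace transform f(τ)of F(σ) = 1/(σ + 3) exp(-3*τ)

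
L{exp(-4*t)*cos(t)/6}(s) (s + 4)/(6*((s + 4)^2 + 1))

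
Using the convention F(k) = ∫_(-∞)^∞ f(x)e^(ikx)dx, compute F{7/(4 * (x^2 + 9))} 7 * pi * exp(-3 * Abs(k))/12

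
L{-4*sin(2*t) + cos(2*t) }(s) s/(s^2 + 4) - 8/(s^2 + 4) 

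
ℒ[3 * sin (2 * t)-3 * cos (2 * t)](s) 6/ (s^2+4)-3 * s/ (s^2+4)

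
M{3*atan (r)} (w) -3*pi*sec (pi*w/2)/ (2*w)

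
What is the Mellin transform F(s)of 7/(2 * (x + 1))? 7 * pi * csc(pi * s)/2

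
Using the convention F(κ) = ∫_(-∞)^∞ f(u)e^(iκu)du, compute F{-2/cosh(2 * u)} -pi/cosh(pi * κ/4)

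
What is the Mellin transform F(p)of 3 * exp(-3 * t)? 3^(1 - p) * gamma(p)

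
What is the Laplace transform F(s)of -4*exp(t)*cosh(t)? 4*(1 - s)/(s*(s - 2))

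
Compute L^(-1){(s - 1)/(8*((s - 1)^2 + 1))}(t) exp(t)*cos(t)/8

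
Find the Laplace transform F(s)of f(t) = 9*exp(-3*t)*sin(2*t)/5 18/(5*((s + 3)^2 + 4))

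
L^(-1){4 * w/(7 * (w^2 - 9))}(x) 4 * cosh(3 * x)/7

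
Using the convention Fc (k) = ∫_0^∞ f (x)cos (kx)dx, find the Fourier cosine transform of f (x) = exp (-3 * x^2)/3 sqrt (3) * sqrt (pi) * exp (-k^2/12)/18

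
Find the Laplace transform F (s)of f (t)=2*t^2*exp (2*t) 4/ (s - 2)^3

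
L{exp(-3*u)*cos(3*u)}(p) (p + 3)/((p + 3)^2 + 9)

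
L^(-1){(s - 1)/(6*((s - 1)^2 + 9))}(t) exp(t)*cos(3*t)/6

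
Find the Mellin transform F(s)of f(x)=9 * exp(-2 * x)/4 9 * gamma(s)/(4 * 2^s)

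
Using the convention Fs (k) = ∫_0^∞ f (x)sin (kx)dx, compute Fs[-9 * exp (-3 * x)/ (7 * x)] -9 * atan (k/3)/7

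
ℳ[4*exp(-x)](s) 4*gamma(s)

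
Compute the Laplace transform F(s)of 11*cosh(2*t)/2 11*s/(2*(s^2 - 4))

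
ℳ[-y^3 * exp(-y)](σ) -gamma(σ + 3)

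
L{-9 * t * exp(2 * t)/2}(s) -9/(2 * (s - 2)^2)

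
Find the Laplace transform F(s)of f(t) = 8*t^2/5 16/(5*s^3)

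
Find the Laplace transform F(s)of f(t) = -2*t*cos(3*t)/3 2*(9 - s^2)/(3*(s^2 + 9)^2)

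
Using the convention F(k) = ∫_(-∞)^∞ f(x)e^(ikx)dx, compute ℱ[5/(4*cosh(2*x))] 5*pi/(8*cosh(pi*k/4))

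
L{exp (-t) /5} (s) 1/ (5 * (s + 1) ) 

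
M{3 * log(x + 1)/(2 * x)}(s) -3 * pi * csc(pi * s)/(2 * s - 2)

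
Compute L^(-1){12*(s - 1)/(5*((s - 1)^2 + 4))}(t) 12*exp(t)*cos(2*t)/5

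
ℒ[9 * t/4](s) 9/(4 * s^2)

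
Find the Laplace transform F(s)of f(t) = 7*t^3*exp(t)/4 21/(2*(s - 1)^4)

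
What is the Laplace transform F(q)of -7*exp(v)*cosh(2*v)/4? 7*(1 - q)/(4*((q - 1)^2 - 4))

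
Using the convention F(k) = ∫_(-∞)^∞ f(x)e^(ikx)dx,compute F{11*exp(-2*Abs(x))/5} 44/(5*(k^2 + 4))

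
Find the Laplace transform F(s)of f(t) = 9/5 9/(5 * s)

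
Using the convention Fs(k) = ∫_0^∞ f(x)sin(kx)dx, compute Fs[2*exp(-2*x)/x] 2*atan(k/2)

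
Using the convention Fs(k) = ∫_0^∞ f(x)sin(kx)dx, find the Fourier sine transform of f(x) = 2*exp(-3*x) 2*k/(k^2 + 9)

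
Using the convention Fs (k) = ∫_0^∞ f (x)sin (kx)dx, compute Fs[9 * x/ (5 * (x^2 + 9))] 9 * pi * exp (-3 * k)/10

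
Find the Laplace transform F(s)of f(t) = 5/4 5/(4 * s)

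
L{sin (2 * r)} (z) 2/ (z^2+4)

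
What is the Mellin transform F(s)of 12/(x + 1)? 12*pi*csc(pi*s)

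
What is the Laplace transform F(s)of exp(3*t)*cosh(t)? (s - 3)/((s - 3)^2 - 1)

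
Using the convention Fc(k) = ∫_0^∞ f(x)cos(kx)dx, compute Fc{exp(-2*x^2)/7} sqrt(2)*sqrt(pi)*exp(-k^2/8)/28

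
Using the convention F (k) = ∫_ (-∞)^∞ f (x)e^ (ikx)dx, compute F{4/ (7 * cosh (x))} 4 * pi/ (7 * cosh (pi * k/2))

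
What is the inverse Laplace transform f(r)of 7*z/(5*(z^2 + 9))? 7*cos(3*r)/5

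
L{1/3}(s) 1/(3*s)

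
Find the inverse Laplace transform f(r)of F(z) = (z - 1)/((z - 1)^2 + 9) exp(r)*cos(3*r)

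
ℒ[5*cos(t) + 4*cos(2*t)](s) 4*s/(s^2 + 4) + 5*s/(s^2 + 1)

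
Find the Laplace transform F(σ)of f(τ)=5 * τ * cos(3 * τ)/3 5 * (σ^2 - 9)/(3 * (σ^2 + 9)^2)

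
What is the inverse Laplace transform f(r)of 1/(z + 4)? exp(-4*r)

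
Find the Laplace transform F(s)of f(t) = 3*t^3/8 9/(4*s^4)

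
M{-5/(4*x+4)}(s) -5*pi*csc(pi*s)/4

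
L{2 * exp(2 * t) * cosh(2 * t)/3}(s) 2 * (s - 2)/(3 * s * (s - 4))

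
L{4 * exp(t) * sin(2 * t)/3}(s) 8/(3 * ((s - 1)^2 + 4))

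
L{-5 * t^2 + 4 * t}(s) 4/s^2-10/s^3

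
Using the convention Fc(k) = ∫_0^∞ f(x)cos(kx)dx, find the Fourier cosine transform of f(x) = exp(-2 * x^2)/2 sqrt(2) * sqrt(pi) * exp(-k^2/8)/8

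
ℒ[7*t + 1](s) 7/s^2 + 1/s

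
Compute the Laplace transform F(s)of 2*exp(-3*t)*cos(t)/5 2*(s+3)/(5*((s+3)^2+1))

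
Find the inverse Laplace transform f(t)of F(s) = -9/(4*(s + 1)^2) -9*t*exp(-t)/4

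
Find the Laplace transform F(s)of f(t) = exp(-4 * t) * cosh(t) (s + 4)/((s + 4)^2 - 1)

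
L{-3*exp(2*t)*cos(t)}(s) 3*(2 - s)/((s - 2)^2 + 1)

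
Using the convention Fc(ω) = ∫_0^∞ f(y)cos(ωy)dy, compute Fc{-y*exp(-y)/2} (ω^2 - 1)/(2*(ω^2 + 1)^2)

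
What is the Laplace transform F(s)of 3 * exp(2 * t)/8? 3/(8 * (s - 2))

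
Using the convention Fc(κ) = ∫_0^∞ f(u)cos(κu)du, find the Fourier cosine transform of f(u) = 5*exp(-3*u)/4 15/(4*(κ^2 + 9))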